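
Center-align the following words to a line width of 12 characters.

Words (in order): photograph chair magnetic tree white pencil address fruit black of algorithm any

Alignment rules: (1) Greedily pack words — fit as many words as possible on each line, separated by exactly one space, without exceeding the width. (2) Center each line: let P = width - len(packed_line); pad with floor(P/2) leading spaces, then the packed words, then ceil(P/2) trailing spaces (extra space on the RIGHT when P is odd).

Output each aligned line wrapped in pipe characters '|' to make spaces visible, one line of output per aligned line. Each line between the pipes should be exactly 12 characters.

Line 1: ['photograph'] (min_width=10, slack=2)
Line 2: ['chair'] (min_width=5, slack=7)
Line 3: ['magnetic'] (min_width=8, slack=4)
Line 4: ['tree', 'white'] (min_width=10, slack=2)
Line 5: ['pencil'] (min_width=6, slack=6)
Line 6: ['address'] (min_width=7, slack=5)
Line 7: ['fruit', 'black'] (min_width=11, slack=1)
Line 8: ['of', 'algorithm'] (min_width=12, slack=0)
Line 9: ['any'] (min_width=3, slack=9)

Answer: | photograph |
|   chair    |
|  magnetic  |
| tree white |
|   pencil   |
|  address   |
|fruit black |
|of algorithm|
|    any     |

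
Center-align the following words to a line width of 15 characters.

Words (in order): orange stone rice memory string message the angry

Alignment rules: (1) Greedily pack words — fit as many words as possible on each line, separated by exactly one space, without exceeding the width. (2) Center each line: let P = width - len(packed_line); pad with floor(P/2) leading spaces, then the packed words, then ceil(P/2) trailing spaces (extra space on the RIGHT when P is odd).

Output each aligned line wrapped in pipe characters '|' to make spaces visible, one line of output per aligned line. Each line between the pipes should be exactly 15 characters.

Line 1: ['orange', 'stone'] (min_width=12, slack=3)
Line 2: ['rice', 'memory'] (min_width=11, slack=4)
Line 3: ['string', 'message'] (min_width=14, slack=1)
Line 4: ['the', 'angry'] (min_width=9, slack=6)

Answer: | orange stone  |
|  rice memory  |
|string message |
|   the angry   |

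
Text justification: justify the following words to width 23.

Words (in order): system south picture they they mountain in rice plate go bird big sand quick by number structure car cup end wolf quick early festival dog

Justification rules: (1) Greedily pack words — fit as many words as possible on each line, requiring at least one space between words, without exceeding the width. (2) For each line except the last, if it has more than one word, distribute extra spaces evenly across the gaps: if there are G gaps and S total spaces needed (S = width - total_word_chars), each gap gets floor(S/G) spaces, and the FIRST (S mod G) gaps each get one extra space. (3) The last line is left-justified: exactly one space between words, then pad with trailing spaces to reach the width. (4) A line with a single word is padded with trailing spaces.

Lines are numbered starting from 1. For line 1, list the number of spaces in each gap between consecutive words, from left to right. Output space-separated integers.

Line 1: ['system', 'south', 'picture'] (min_width=20, slack=3)
Line 2: ['they', 'they', 'mountain', 'in'] (min_width=21, slack=2)
Line 3: ['rice', 'plate', 'go', 'bird', 'big'] (min_width=22, slack=1)
Line 4: ['sand', 'quick', 'by', 'number'] (min_width=20, slack=3)
Line 5: ['structure', 'car', 'cup', 'end'] (min_width=21, slack=2)
Line 6: ['wolf', 'quick', 'early'] (min_width=16, slack=7)
Line 7: ['festival', 'dog'] (min_width=12, slack=11)

Answer: 3 2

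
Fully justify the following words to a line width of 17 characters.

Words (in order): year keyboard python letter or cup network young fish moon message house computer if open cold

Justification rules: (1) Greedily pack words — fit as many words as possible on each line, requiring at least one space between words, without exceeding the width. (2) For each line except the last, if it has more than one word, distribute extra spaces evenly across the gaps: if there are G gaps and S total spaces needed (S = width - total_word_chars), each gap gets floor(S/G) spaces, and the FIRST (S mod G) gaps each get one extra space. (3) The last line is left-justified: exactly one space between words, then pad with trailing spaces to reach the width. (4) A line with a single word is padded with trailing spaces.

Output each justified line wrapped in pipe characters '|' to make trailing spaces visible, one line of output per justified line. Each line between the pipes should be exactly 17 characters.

Line 1: ['year', 'keyboard'] (min_width=13, slack=4)
Line 2: ['python', 'letter', 'or'] (min_width=16, slack=1)
Line 3: ['cup', 'network', 'young'] (min_width=17, slack=0)
Line 4: ['fish', 'moon', 'message'] (min_width=17, slack=0)
Line 5: ['house', 'computer', 'if'] (min_width=17, slack=0)
Line 6: ['open', 'cold'] (min_width=9, slack=8)

Answer: |year     keyboard|
|python  letter or|
|cup network young|
|fish moon message|
|house computer if|
|open cold        |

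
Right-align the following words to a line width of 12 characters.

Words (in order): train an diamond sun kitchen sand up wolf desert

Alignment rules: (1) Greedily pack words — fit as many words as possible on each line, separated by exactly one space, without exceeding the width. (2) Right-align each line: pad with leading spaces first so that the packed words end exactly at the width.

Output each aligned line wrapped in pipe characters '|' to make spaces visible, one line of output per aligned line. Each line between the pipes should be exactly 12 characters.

Answer: |    train an|
| diamond sun|
|kitchen sand|
|     up wolf|
|      desert|

Derivation:
Line 1: ['train', 'an'] (min_width=8, slack=4)
Line 2: ['diamond', 'sun'] (min_width=11, slack=1)
Line 3: ['kitchen', 'sand'] (min_width=12, slack=0)
Line 4: ['up', 'wolf'] (min_width=7, slack=5)
Line 5: ['desert'] (min_width=6, slack=6)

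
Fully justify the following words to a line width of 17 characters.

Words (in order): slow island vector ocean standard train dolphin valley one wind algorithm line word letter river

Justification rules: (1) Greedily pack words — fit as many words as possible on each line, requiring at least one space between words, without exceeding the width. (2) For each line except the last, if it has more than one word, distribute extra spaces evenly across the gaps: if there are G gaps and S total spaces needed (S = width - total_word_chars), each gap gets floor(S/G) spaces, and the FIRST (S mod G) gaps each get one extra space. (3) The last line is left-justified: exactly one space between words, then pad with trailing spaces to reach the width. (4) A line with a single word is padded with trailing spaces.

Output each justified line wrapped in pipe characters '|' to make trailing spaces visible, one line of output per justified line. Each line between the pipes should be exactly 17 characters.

Line 1: ['slow', 'island'] (min_width=11, slack=6)
Line 2: ['vector', 'ocean'] (min_width=12, slack=5)
Line 3: ['standard', 'train'] (min_width=14, slack=3)
Line 4: ['dolphin', 'valley'] (min_width=14, slack=3)
Line 5: ['one', 'wind'] (min_width=8, slack=9)
Line 6: ['algorithm', 'line'] (min_width=14, slack=3)
Line 7: ['word', 'letter', 'river'] (min_width=17, slack=0)

Answer: |slow       island|
|vector      ocean|
|standard    train|
|dolphin    valley|
|one          wind|
|algorithm    line|
|word letter river|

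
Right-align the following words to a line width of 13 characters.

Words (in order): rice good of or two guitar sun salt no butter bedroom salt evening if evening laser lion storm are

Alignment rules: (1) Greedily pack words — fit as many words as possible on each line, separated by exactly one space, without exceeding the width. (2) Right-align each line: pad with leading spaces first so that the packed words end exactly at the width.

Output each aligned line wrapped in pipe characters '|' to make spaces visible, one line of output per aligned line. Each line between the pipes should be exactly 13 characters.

Line 1: ['rice', 'good', 'of'] (min_width=12, slack=1)
Line 2: ['or', 'two', 'guitar'] (min_width=13, slack=0)
Line 3: ['sun', 'salt', 'no'] (min_width=11, slack=2)
Line 4: ['butter'] (min_width=6, slack=7)
Line 5: ['bedroom', 'salt'] (min_width=12, slack=1)
Line 6: ['evening', 'if'] (min_width=10, slack=3)
Line 7: ['evening', 'laser'] (min_width=13, slack=0)
Line 8: ['lion', 'storm'] (min_width=10, slack=3)
Line 9: ['are'] (min_width=3, slack=10)

Answer: | rice good of|
|or two guitar|
|  sun salt no|
|       butter|
| bedroom salt|
|   evening if|
|evening laser|
|   lion storm|
|          are|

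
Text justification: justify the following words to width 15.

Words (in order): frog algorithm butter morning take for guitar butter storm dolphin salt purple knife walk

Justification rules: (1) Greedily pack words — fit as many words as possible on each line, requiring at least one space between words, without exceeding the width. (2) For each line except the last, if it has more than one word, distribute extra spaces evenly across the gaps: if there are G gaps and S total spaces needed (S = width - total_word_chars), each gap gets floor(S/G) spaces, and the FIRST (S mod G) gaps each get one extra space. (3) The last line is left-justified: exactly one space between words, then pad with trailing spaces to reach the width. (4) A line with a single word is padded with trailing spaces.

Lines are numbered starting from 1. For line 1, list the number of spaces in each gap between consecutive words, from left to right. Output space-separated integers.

Line 1: ['frog', 'algorithm'] (min_width=14, slack=1)
Line 2: ['butter', 'morning'] (min_width=14, slack=1)
Line 3: ['take', 'for', 'guitar'] (min_width=15, slack=0)
Line 4: ['butter', 'storm'] (min_width=12, slack=3)
Line 5: ['dolphin', 'salt'] (min_width=12, slack=3)
Line 6: ['purple', 'knife'] (min_width=12, slack=3)
Line 7: ['walk'] (min_width=4, slack=11)

Answer: 2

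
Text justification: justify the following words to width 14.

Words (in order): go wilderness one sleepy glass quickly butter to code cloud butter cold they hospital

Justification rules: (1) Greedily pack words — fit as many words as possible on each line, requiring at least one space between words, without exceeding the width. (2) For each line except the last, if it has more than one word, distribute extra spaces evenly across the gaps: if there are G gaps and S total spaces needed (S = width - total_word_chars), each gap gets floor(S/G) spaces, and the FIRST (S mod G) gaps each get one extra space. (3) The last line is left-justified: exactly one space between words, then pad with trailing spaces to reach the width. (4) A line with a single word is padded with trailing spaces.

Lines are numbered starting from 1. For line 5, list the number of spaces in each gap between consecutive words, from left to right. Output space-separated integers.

Answer: 3

Derivation:
Line 1: ['go', 'wilderness'] (min_width=13, slack=1)
Line 2: ['one', 'sleepy'] (min_width=10, slack=4)
Line 3: ['glass', 'quickly'] (min_width=13, slack=1)
Line 4: ['butter', 'to', 'code'] (min_width=14, slack=0)
Line 5: ['cloud', 'butter'] (min_width=12, slack=2)
Line 6: ['cold', 'they'] (min_width=9, slack=5)
Line 7: ['hospital'] (min_width=8, slack=6)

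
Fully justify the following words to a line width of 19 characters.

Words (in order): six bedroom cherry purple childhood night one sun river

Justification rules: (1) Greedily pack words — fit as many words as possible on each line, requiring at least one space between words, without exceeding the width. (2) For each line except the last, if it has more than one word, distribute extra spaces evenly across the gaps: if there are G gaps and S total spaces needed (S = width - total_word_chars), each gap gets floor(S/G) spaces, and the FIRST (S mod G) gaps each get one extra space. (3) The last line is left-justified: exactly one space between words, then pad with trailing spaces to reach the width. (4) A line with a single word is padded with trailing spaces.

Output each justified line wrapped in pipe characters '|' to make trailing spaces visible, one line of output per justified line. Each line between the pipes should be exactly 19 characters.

Answer: |six  bedroom cherry|
|purple    childhood|
|night one sun river|

Derivation:
Line 1: ['six', 'bedroom', 'cherry'] (min_width=18, slack=1)
Line 2: ['purple', 'childhood'] (min_width=16, slack=3)
Line 3: ['night', 'one', 'sun', 'river'] (min_width=19, slack=0)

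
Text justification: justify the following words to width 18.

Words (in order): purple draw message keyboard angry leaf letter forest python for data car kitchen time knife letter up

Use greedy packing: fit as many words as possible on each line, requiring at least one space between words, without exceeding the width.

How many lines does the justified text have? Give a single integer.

Answer: 7

Derivation:
Line 1: ['purple', 'draw'] (min_width=11, slack=7)
Line 2: ['message', 'keyboard'] (min_width=16, slack=2)
Line 3: ['angry', 'leaf', 'letter'] (min_width=17, slack=1)
Line 4: ['forest', 'python', 'for'] (min_width=17, slack=1)
Line 5: ['data', 'car', 'kitchen'] (min_width=16, slack=2)
Line 6: ['time', 'knife', 'letter'] (min_width=17, slack=1)
Line 7: ['up'] (min_width=2, slack=16)
Total lines: 7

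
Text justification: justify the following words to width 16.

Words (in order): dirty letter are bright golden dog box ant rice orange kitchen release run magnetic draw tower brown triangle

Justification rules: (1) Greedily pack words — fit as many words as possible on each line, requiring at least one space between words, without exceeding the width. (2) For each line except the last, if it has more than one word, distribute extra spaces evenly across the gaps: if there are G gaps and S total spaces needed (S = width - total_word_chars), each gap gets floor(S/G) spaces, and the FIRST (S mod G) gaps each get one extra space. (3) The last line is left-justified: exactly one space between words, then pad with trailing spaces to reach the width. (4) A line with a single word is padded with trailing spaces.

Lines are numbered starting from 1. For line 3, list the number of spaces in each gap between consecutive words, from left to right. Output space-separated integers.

Line 1: ['dirty', 'letter', 'are'] (min_width=16, slack=0)
Line 2: ['bright', 'golden'] (min_width=13, slack=3)
Line 3: ['dog', 'box', 'ant', 'rice'] (min_width=16, slack=0)
Line 4: ['orange', 'kitchen'] (min_width=14, slack=2)
Line 5: ['release', 'run'] (min_width=11, slack=5)
Line 6: ['magnetic', 'draw'] (min_width=13, slack=3)
Line 7: ['tower', 'brown'] (min_width=11, slack=5)
Line 8: ['triangle'] (min_width=8, slack=8)

Answer: 1 1 1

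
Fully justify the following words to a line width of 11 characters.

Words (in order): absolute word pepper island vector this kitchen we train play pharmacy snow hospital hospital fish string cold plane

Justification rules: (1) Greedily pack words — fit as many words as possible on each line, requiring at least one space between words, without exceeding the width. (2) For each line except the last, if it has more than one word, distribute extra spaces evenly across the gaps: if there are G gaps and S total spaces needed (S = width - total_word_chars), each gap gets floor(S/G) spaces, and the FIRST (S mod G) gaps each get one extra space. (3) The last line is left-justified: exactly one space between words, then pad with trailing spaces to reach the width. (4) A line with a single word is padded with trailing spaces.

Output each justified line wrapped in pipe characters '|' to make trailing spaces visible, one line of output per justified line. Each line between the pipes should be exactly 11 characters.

Answer: |absolute   |
|word pepper|
|island     |
|vector this|
|kitchen  we|
|train  play|
|pharmacy   |
|snow       |
|hospital   |
|hospital   |
|fish string|
|cold plane |

Derivation:
Line 1: ['absolute'] (min_width=8, slack=3)
Line 2: ['word', 'pepper'] (min_width=11, slack=0)
Line 3: ['island'] (min_width=6, slack=5)
Line 4: ['vector', 'this'] (min_width=11, slack=0)
Line 5: ['kitchen', 'we'] (min_width=10, slack=1)
Line 6: ['train', 'play'] (min_width=10, slack=1)
Line 7: ['pharmacy'] (min_width=8, slack=3)
Line 8: ['snow'] (min_width=4, slack=7)
Line 9: ['hospital'] (min_width=8, slack=3)
Line 10: ['hospital'] (min_width=8, slack=3)
Line 11: ['fish', 'string'] (min_width=11, slack=0)
Line 12: ['cold', 'plane'] (min_width=10, slack=1)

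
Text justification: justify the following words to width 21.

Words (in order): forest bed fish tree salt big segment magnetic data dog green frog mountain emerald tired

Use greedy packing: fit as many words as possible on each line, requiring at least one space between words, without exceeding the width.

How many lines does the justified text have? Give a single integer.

Answer: 5

Derivation:
Line 1: ['forest', 'bed', 'fish', 'tree'] (min_width=20, slack=1)
Line 2: ['salt', 'big', 'segment'] (min_width=16, slack=5)
Line 3: ['magnetic', 'data', 'dog'] (min_width=17, slack=4)
Line 4: ['green', 'frog', 'mountain'] (min_width=19, slack=2)
Line 5: ['emerald', 'tired'] (min_width=13, slack=8)
Total lines: 5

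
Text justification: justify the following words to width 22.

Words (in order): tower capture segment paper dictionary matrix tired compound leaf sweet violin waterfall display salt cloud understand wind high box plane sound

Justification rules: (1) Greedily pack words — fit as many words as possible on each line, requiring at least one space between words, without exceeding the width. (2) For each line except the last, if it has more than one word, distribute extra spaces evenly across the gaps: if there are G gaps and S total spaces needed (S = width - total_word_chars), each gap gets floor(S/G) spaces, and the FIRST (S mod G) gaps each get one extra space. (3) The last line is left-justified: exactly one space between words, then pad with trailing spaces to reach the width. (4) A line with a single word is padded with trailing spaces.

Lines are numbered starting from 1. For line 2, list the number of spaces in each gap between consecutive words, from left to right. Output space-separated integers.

Answer: 7

Derivation:
Line 1: ['tower', 'capture', 'segment'] (min_width=21, slack=1)
Line 2: ['paper', 'dictionary'] (min_width=16, slack=6)
Line 3: ['matrix', 'tired', 'compound'] (min_width=21, slack=1)
Line 4: ['leaf', 'sweet', 'violin'] (min_width=17, slack=5)
Line 5: ['waterfall', 'display', 'salt'] (min_width=22, slack=0)
Line 6: ['cloud', 'understand', 'wind'] (min_width=21, slack=1)
Line 7: ['high', 'box', 'plane', 'sound'] (min_width=20, slack=2)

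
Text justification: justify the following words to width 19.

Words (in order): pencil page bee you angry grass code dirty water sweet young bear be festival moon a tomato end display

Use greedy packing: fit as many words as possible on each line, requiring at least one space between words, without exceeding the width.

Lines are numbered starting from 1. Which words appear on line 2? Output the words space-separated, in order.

Line 1: ['pencil', 'page', 'bee', 'you'] (min_width=19, slack=0)
Line 2: ['angry', 'grass', 'code'] (min_width=16, slack=3)
Line 3: ['dirty', 'water', 'sweet'] (min_width=17, slack=2)
Line 4: ['young', 'bear', 'be'] (min_width=13, slack=6)
Line 5: ['festival', 'moon', 'a'] (min_width=15, slack=4)
Line 6: ['tomato', 'end', 'display'] (min_width=18, slack=1)

Answer: angry grass code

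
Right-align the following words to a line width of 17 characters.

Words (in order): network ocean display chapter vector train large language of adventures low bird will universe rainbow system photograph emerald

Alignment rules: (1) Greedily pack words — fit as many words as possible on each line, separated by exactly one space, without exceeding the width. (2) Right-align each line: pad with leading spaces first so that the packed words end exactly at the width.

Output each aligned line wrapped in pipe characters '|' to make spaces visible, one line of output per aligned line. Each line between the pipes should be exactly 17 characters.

Answer: |    network ocean|
|  display chapter|
|     vector train|
|large language of|
|   adventures low|
|        bird will|
| universe rainbow|
|system photograph|
|          emerald|

Derivation:
Line 1: ['network', 'ocean'] (min_width=13, slack=4)
Line 2: ['display', 'chapter'] (min_width=15, slack=2)
Line 3: ['vector', 'train'] (min_width=12, slack=5)
Line 4: ['large', 'language', 'of'] (min_width=17, slack=0)
Line 5: ['adventures', 'low'] (min_width=14, slack=3)
Line 6: ['bird', 'will'] (min_width=9, slack=8)
Line 7: ['universe', 'rainbow'] (min_width=16, slack=1)
Line 8: ['system', 'photograph'] (min_width=17, slack=0)
Line 9: ['emerald'] (min_width=7, slack=10)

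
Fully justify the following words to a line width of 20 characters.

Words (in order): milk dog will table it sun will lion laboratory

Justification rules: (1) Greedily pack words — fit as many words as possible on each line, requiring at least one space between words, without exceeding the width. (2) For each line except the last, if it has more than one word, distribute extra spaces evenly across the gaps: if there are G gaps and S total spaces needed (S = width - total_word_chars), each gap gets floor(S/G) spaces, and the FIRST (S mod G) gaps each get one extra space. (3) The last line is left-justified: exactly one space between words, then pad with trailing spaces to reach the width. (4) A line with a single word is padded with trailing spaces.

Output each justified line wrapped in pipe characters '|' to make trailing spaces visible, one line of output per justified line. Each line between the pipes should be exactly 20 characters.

Answer: |milk  dog will table|
|it   sun  will  lion|
|laboratory          |

Derivation:
Line 1: ['milk', 'dog', 'will', 'table'] (min_width=19, slack=1)
Line 2: ['it', 'sun', 'will', 'lion'] (min_width=16, slack=4)
Line 3: ['laboratory'] (min_width=10, slack=10)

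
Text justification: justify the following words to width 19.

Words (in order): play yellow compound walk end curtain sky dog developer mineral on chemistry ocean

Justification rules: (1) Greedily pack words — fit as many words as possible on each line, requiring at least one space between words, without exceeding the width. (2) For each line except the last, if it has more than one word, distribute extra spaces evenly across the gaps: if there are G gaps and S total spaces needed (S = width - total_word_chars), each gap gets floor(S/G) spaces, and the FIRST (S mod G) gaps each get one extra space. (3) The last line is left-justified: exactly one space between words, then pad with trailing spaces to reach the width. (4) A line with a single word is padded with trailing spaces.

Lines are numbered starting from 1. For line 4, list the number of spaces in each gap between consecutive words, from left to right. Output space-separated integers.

Line 1: ['play', 'yellow'] (min_width=11, slack=8)
Line 2: ['compound', 'walk', 'end'] (min_width=17, slack=2)
Line 3: ['curtain', 'sky', 'dog'] (min_width=15, slack=4)
Line 4: ['developer', 'mineral'] (min_width=17, slack=2)
Line 5: ['on', 'chemistry', 'ocean'] (min_width=18, slack=1)

Answer: 3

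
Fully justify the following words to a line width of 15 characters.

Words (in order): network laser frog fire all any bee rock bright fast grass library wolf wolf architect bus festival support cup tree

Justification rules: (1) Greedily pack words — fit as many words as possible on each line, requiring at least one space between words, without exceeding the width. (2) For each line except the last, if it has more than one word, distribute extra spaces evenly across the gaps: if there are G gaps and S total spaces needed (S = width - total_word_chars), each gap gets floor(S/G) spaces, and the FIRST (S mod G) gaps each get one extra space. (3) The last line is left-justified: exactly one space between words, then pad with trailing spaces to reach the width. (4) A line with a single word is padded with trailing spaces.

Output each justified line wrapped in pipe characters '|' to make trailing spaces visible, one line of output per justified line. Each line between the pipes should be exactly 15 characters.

Line 1: ['network', 'laser'] (min_width=13, slack=2)
Line 2: ['frog', 'fire', 'all'] (min_width=13, slack=2)
Line 3: ['any', 'bee', 'rock'] (min_width=12, slack=3)
Line 4: ['bright', 'fast'] (min_width=11, slack=4)
Line 5: ['grass', 'library'] (min_width=13, slack=2)
Line 6: ['wolf', 'wolf'] (min_width=9, slack=6)
Line 7: ['architect', 'bus'] (min_width=13, slack=2)
Line 8: ['festival'] (min_width=8, slack=7)
Line 9: ['support', 'cup'] (min_width=11, slack=4)
Line 10: ['tree'] (min_width=4, slack=11)

Answer: |network   laser|
|frog  fire  all|
|any   bee  rock|
|bright     fast|
|grass   library|
|wolf       wolf|
|architect   bus|
|festival       |
|support     cup|
|tree           |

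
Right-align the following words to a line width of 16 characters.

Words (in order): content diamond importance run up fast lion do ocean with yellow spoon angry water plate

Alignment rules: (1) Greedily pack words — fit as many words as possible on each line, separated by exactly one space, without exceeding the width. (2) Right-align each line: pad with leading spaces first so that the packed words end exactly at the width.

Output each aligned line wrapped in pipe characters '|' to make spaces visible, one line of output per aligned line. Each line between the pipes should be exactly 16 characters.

Answer: | content diamond|
|  importance run|
| up fast lion do|
|      ocean with|
|    yellow spoon|
|     angry water|
|           plate|

Derivation:
Line 1: ['content', 'diamond'] (min_width=15, slack=1)
Line 2: ['importance', 'run'] (min_width=14, slack=2)
Line 3: ['up', 'fast', 'lion', 'do'] (min_width=15, slack=1)
Line 4: ['ocean', 'with'] (min_width=10, slack=6)
Line 5: ['yellow', 'spoon'] (min_width=12, slack=4)
Line 6: ['angry', 'water'] (min_width=11, slack=5)
Line 7: ['plate'] (min_width=5, slack=11)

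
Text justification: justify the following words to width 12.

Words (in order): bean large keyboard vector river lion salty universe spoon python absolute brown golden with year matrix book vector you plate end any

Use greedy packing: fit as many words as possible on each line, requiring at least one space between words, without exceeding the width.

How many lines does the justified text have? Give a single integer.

Answer: 13

Derivation:
Line 1: ['bean', 'large'] (min_width=10, slack=2)
Line 2: ['keyboard'] (min_width=8, slack=4)
Line 3: ['vector', 'river'] (min_width=12, slack=0)
Line 4: ['lion', 'salty'] (min_width=10, slack=2)
Line 5: ['universe'] (min_width=8, slack=4)
Line 6: ['spoon', 'python'] (min_width=12, slack=0)
Line 7: ['absolute'] (min_width=8, slack=4)
Line 8: ['brown', 'golden'] (min_width=12, slack=0)
Line 9: ['with', 'year'] (min_width=9, slack=3)
Line 10: ['matrix', 'book'] (min_width=11, slack=1)
Line 11: ['vector', 'you'] (min_width=10, slack=2)
Line 12: ['plate', 'end'] (min_width=9, slack=3)
Line 13: ['any'] (min_width=3, slack=9)
Total lines: 13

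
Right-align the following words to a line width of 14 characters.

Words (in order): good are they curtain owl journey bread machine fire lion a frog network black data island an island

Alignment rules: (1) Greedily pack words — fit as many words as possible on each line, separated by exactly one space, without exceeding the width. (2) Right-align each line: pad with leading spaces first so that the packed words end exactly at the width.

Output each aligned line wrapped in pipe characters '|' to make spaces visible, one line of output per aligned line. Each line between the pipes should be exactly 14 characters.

Answer: | good are they|
|   curtain owl|
| journey bread|
|  machine fire|
|   lion a frog|
| network black|
|data island an|
|        island|

Derivation:
Line 1: ['good', 'are', 'they'] (min_width=13, slack=1)
Line 2: ['curtain', 'owl'] (min_width=11, slack=3)
Line 3: ['journey', 'bread'] (min_width=13, slack=1)
Line 4: ['machine', 'fire'] (min_width=12, slack=2)
Line 5: ['lion', 'a', 'frog'] (min_width=11, slack=3)
Line 6: ['network', 'black'] (min_width=13, slack=1)
Line 7: ['data', 'island', 'an'] (min_width=14, slack=0)
Line 8: ['island'] (min_width=6, slack=8)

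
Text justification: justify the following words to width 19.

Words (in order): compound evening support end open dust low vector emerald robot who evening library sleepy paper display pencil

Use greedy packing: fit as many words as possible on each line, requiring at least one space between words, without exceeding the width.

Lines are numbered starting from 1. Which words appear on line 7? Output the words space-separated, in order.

Answer: display pencil

Derivation:
Line 1: ['compound', 'evening'] (min_width=16, slack=3)
Line 2: ['support', 'end', 'open'] (min_width=16, slack=3)
Line 3: ['dust', 'low', 'vector'] (min_width=15, slack=4)
Line 4: ['emerald', 'robot', 'who'] (min_width=17, slack=2)
Line 5: ['evening', 'library'] (min_width=15, slack=4)
Line 6: ['sleepy', 'paper'] (min_width=12, slack=7)
Line 7: ['display', 'pencil'] (min_width=14, slack=5)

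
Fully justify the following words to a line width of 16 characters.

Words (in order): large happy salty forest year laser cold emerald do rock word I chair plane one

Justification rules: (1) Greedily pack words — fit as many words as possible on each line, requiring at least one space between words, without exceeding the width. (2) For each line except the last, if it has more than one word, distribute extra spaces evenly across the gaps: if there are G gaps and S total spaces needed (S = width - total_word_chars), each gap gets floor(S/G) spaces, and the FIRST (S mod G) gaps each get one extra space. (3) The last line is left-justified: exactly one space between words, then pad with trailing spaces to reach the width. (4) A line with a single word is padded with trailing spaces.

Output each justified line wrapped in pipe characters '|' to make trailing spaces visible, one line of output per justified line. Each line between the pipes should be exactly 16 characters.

Answer: |large      happy|
|salty     forest|
|year  laser cold|
|emerald  do rock|
|word   I   chair|
|plane one       |

Derivation:
Line 1: ['large', 'happy'] (min_width=11, slack=5)
Line 2: ['salty', 'forest'] (min_width=12, slack=4)
Line 3: ['year', 'laser', 'cold'] (min_width=15, slack=1)
Line 4: ['emerald', 'do', 'rock'] (min_width=15, slack=1)
Line 5: ['word', 'I', 'chair'] (min_width=12, slack=4)
Line 6: ['plane', 'one'] (min_width=9, slack=7)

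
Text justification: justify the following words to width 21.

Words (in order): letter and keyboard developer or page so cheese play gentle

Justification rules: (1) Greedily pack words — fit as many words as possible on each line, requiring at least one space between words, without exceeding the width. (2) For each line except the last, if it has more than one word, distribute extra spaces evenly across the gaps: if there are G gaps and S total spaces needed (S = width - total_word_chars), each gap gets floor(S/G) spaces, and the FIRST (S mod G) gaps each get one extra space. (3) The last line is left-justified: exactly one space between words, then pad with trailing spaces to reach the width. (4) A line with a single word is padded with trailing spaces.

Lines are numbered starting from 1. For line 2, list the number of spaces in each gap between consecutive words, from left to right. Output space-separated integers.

Line 1: ['letter', 'and', 'keyboard'] (min_width=19, slack=2)
Line 2: ['developer', 'or', 'page', 'so'] (min_width=20, slack=1)
Line 3: ['cheese', 'play', 'gentle'] (min_width=18, slack=3)

Answer: 2 1 1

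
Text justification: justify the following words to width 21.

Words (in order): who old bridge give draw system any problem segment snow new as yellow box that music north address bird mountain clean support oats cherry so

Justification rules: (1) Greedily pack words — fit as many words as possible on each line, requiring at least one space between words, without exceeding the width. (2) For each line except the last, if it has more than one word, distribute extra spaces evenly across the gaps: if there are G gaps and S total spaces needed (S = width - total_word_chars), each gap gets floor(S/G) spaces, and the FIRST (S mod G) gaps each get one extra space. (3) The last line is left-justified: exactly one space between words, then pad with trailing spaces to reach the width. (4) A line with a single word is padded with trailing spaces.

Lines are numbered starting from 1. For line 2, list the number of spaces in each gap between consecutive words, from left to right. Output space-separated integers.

Answer: 4 4

Derivation:
Line 1: ['who', 'old', 'bridge', 'give'] (min_width=19, slack=2)
Line 2: ['draw', 'system', 'any'] (min_width=15, slack=6)
Line 3: ['problem', 'segment', 'snow'] (min_width=20, slack=1)
Line 4: ['new', 'as', 'yellow', 'box'] (min_width=17, slack=4)
Line 5: ['that', 'music', 'north'] (min_width=16, slack=5)
Line 6: ['address', 'bird', 'mountain'] (min_width=21, slack=0)
Line 7: ['clean', 'support', 'oats'] (min_width=18, slack=3)
Line 8: ['cherry', 'so'] (min_width=9, slack=12)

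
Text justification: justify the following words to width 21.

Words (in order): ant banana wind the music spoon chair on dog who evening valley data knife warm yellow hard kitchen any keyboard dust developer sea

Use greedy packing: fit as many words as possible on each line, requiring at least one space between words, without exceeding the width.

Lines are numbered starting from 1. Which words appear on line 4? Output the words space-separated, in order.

Answer: valley data knife

Derivation:
Line 1: ['ant', 'banana', 'wind', 'the'] (min_width=19, slack=2)
Line 2: ['music', 'spoon', 'chair', 'on'] (min_width=20, slack=1)
Line 3: ['dog', 'who', 'evening'] (min_width=15, slack=6)
Line 4: ['valley', 'data', 'knife'] (min_width=17, slack=4)
Line 5: ['warm', 'yellow', 'hard'] (min_width=16, slack=5)
Line 6: ['kitchen', 'any', 'keyboard'] (min_width=20, slack=1)
Line 7: ['dust', 'developer', 'sea'] (min_width=18, slack=3)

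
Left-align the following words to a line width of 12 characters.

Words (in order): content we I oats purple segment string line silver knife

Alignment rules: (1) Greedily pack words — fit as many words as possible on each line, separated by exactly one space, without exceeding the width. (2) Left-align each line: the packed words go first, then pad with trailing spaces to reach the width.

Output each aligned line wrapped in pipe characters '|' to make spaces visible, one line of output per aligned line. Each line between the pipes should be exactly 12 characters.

Line 1: ['content', 'we', 'I'] (min_width=12, slack=0)
Line 2: ['oats', 'purple'] (min_width=11, slack=1)
Line 3: ['segment'] (min_width=7, slack=5)
Line 4: ['string', 'line'] (min_width=11, slack=1)
Line 5: ['silver', 'knife'] (min_width=12, slack=0)

Answer: |content we I|
|oats purple |
|segment     |
|string line |
|silver knife|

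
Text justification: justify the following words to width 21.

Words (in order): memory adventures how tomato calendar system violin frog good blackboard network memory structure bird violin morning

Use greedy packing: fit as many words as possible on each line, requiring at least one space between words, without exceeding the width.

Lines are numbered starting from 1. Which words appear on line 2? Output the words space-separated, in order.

Line 1: ['memory', 'adventures', 'how'] (min_width=21, slack=0)
Line 2: ['tomato', 'calendar'] (min_width=15, slack=6)
Line 3: ['system', 'violin', 'frog'] (min_width=18, slack=3)
Line 4: ['good', 'blackboard'] (min_width=15, slack=6)
Line 5: ['network', 'memory'] (min_width=14, slack=7)
Line 6: ['structure', 'bird', 'violin'] (min_width=21, slack=0)
Line 7: ['morning'] (min_width=7, slack=14)

Answer: tomato calendar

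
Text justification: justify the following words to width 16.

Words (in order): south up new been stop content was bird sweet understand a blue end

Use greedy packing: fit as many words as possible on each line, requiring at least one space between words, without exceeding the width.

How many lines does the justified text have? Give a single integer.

Line 1: ['south', 'up', 'new'] (min_width=12, slack=4)
Line 2: ['been', 'stop'] (min_width=9, slack=7)
Line 3: ['content', 'was', 'bird'] (min_width=16, slack=0)
Line 4: ['sweet', 'understand'] (min_width=16, slack=0)
Line 5: ['a', 'blue', 'end'] (min_width=10, slack=6)
Total lines: 5

Answer: 5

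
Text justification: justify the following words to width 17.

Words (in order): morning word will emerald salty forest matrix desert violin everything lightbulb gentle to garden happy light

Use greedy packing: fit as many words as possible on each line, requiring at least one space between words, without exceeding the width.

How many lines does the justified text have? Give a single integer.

Answer: 8

Derivation:
Line 1: ['morning', 'word', 'will'] (min_width=17, slack=0)
Line 2: ['emerald', 'salty'] (min_width=13, slack=4)
Line 3: ['forest', 'matrix'] (min_width=13, slack=4)
Line 4: ['desert', 'violin'] (min_width=13, slack=4)
Line 5: ['everything'] (min_width=10, slack=7)
Line 6: ['lightbulb', 'gentle'] (min_width=16, slack=1)
Line 7: ['to', 'garden', 'happy'] (min_width=15, slack=2)
Line 8: ['light'] (min_width=5, slack=12)
Total lines: 8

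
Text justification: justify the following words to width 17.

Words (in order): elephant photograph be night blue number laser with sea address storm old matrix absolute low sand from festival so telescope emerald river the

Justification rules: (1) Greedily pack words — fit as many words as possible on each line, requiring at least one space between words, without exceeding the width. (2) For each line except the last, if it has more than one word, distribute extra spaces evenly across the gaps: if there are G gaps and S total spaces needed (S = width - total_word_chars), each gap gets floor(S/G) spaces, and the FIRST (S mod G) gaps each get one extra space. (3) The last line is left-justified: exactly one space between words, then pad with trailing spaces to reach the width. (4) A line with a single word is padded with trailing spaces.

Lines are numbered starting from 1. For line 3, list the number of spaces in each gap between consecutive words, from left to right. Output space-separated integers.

Line 1: ['elephant'] (min_width=8, slack=9)
Line 2: ['photograph', 'be'] (min_width=13, slack=4)
Line 3: ['night', 'blue', 'number'] (min_width=17, slack=0)
Line 4: ['laser', 'with', 'sea'] (min_width=14, slack=3)
Line 5: ['address', 'storm', 'old'] (min_width=17, slack=0)
Line 6: ['matrix', 'absolute'] (min_width=15, slack=2)
Line 7: ['low', 'sand', 'from'] (min_width=13, slack=4)
Line 8: ['festival', 'so'] (min_width=11, slack=6)
Line 9: ['telescope', 'emerald'] (min_width=17, slack=0)
Line 10: ['river', 'the'] (min_width=9, slack=8)

Answer: 1 1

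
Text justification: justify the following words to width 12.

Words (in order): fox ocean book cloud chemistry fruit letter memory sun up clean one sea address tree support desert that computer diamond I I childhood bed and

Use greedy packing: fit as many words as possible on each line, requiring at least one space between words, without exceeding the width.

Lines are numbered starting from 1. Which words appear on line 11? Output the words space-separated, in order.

Line 1: ['fox', 'ocean'] (min_width=9, slack=3)
Line 2: ['book', 'cloud'] (min_width=10, slack=2)
Line 3: ['chemistry'] (min_width=9, slack=3)
Line 4: ['fruit', 'letter'] (min_width=12, slack=0)
Line 5: ['memory', 'sun'] (min_width=10, slack=2)
Line 6: ['up', 'clean', 'one'] (min_width=12, slack=0)
Line 7: ['sea', 'address'] (min_width=11, slack=1)
Line 8: ['tree', 'support'] (min_width=12, slack=0)
Line 9: ['desert', 'that'] (min_width=11, slack=1)
Line 10: ['computer'] (min_width=8, slack=4)
Line 11: ['diamond', 'I', 'I'] (min_width=11, slack=1)
Line 12: ['childhood'] (min_width=9, slack=3)
Line 13: ['bed', 'and'] (min_width=7, slack=5)

Answer: diamond I I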